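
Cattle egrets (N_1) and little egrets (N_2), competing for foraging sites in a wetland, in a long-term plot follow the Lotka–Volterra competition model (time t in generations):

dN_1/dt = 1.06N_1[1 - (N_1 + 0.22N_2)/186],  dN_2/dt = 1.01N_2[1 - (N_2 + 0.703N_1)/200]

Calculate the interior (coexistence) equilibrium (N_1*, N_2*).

N_1* ≈ 168, N_2* ≈ 81.9

Setting both brackets to zero gives the nullclines N_1 + 0.22N_2 = 186 and 0.703N_1 + N_2 = 200.
Substituting N_2 = 200 - 0.703N_1 into the first: N_1(1 - 0.22·0.703) = 186 - 0.22·200.
So N_1* = 142/0.845 = 168, and then N_2* = 200 - 0.703·168 = 81.9.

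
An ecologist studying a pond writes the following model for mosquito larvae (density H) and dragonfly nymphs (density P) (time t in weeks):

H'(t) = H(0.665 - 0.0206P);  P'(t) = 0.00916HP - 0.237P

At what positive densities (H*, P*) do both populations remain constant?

Set dP/dt = 0 with P > 0: 0.00916H - 0.237 = 0, so H* = 0.237/0.00916 = 25.9.
Set dH/dt = 0 with H > 0: 0.665 - 0.0206P = 0, so P* = 0.665/0.0206 = 32.3.

H* ≈ 25.9, P* ≈ 32.3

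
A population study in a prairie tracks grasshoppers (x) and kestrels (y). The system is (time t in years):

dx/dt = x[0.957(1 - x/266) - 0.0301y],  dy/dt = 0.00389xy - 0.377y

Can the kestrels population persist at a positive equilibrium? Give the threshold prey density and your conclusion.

Threshold x = 96.9; K > 96.9, so yes, the predator persists.

The predator equation gives dy/dt > 0 only when x > 0.377/0.00389 = 96.9.
Without the predator, x → K = 266. Since 266 > 96.9, the predator can invade and persist.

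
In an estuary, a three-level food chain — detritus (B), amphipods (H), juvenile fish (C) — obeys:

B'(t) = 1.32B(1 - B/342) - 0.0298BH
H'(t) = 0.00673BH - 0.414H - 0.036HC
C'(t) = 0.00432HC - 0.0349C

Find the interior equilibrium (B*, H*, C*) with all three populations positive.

B* ≈ 280, H* ≈ 8.08, C* ≈ 40.8

From dC/dt = 0: 0.00432H* = 0.0349, so H* = 8.08.
From dB/dt = 0: 1.32(1 - B*/342) = 0.0298·8.08, giving B* = 342·(1 - 0.182) = 280.
From dH/dt = 0: 0.00673·280 - 0.414 = 0.036C*, so C* = 1.47/0.036 = 40.8.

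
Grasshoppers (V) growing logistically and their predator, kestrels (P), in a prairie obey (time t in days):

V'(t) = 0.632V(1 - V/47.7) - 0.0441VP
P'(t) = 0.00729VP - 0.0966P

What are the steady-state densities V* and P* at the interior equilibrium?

From dP/dt = 0 with P > 0: 0.00729V* = 0.0966, so V* = 13.3.
Substitute into dV/dt = 0: 0.632(1 - 13.3/47.7) = 0.0441P*.
The bracket is 0.722, giving P* = 0.456/0.0441 = 10.3.

V* ≈ 13.3, P* ≈ 10.3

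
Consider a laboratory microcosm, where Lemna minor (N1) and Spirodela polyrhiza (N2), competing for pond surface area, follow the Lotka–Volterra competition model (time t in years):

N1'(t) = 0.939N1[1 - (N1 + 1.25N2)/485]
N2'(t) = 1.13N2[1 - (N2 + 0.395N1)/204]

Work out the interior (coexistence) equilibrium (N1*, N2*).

N1* ≈ 454, N2* ≈ 24.5

Setting both brackets to zero gives the nullclines N1 + 1.25N2 = 485 and 0.395N1 + N2 = 204.
Substituting N2 = 204 - 0.395N1 into the first: N1(1 - 1.25·0.395) = 485 - 1.25·204.
So N1* = 230/0.506 = 454, and then N2* = 204 - 0.395·454 = 24.5.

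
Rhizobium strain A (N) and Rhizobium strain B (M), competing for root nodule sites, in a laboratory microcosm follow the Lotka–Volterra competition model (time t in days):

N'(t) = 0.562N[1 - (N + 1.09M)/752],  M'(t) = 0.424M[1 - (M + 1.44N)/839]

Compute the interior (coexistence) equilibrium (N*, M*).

Setting both brackets to zero gives the nullclines N + 1.09M = 752 and 1.44N + M = 839.
Substituting M = 839 - 1.44N into the first: N(1 - 1.09·1.44) = 752 - 1.09·839.
So N* = -163/-0.57 = 285, and then M* = 839 - 1.44·285 = 428.

N* ≈ 285, M* ≈ 428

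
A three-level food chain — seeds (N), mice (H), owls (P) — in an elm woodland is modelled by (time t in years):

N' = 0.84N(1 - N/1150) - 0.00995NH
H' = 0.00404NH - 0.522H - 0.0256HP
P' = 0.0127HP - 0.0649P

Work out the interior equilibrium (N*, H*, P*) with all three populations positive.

From dP/dt = 0: 0.0127H* = 0.0649, so H* = 5.11.
From dN/dt = 0: 0.84(1 - N*/1150) = 0.00995·5.11, giving N* = 1150·(1 - 0.0605) = 1080.
From dH/dt = 0: 0.00404·1080 - 0.522 = 0.0256P*, so P* = 3.84/0.0256 = 150.

N* ≈ 1080, H* ≈ 5.11, P* ≈ 150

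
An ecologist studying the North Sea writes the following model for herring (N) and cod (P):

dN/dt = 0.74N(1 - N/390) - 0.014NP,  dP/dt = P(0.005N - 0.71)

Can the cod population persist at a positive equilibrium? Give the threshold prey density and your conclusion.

Threshold N = 142; K > 142, so yes, the predator persists.

The predator equation gives dP/dt > 0 only when N > 0.71/0.005 = 142.
Without the predator, N → K = 390. Since 390 > 142, the predator can invade and persist.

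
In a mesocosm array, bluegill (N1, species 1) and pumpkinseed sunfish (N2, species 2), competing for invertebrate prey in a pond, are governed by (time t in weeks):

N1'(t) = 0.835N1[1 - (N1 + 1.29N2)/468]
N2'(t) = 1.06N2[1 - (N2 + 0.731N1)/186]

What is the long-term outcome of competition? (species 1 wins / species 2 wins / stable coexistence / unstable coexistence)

Compare the nullcline intercepts: K1/α12 = 468/1.29 = 363 > K2 = 186; K2/α21 = 186/0.731 = 254 < K1 = 468.
Since the inequalities point opposite ways, species 1 can invade but species 2 cannot.

species 1 excludes species 2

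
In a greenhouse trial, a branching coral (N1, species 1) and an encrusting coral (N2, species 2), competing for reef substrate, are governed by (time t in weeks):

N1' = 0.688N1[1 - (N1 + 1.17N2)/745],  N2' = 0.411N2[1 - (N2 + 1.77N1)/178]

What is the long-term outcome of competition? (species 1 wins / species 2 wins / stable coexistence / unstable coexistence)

Compare the nullcline intercepts: K1/α12 = 745/1.17 = 637 > K2 = 178; K2/α21 = 178/1.77 = 101 < K1 = 745.
Since the inequalities point opposite ways, species 1 can invade but species 2 cannot.

species 1 excludes species 2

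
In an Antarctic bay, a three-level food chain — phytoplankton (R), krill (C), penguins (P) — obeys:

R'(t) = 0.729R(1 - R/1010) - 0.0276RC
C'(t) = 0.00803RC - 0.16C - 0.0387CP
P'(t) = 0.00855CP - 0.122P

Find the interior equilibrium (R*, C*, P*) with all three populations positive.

R* ≈ 464, C* ≈ 14.3, P* ≈ 92.2

From dP/dt = 0: 0.00855C* = 0.122, so C* = 14.3.
From dR/dt = 0: 0.729(1 - R*/1010) = 0.0276·14.3, giving R* = 1010·(1 - 0.54) = 464.
From dC/dt = 0: 0.00803·464 - 0.16 = 0.0387P*, so P* = 3.57/0.0387 = 92.2.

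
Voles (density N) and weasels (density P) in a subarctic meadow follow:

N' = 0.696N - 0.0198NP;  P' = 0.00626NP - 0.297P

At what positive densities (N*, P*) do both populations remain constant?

Set dP/dt = 0 with P > 0: 0.00626N - 0.297 = 0, so N* = 0.297/0.00626 = 47.4.
Set dN/dt = 0 with N > 0: 0.696 - 0.0198P = 0, so P* = 0.696/0.0198 = 35.2.

N* ≈ 47.4, P* ≈ 35.2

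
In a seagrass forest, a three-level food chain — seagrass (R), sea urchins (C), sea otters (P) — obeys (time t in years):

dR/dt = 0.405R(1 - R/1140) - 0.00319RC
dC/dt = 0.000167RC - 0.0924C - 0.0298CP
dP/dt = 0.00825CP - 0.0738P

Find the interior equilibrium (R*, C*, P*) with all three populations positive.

R* ≈ 1060, C* ≈ 8.95, P* ≈ 2.84

From dP/dt = 0: 0.00825C* = 0.0738, so C* = 8.95.
From dR/dt = 0: 0.405(1 - R*/1140) = 0.00319·8.95, giving R* = 1140·(1 - 0.0705) = 1060.
From dC/dt = 0: 0.000167·1060 - 0.0924 = 0.0298P*, so P* = 0.0846/0.0298 = 2.84.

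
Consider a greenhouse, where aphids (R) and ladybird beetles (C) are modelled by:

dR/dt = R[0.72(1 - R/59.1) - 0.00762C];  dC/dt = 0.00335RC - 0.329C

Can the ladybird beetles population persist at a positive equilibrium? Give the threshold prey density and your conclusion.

Threshold R = 98.2; K < 98.2, so no, the predator goes extinct.

The predator equation gives dC/dt > 0 only when R > 0.329/0.00335 = 98.2.
Without the predator, R → K = 59.1. Since 59.1 < 98.2, the predator cannot invade.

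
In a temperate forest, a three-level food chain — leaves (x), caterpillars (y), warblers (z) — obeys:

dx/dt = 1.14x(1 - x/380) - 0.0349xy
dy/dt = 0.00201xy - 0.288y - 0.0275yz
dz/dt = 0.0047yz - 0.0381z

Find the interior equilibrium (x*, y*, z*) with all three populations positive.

x* ≈ 286, y* ≈ 8.11, z* ≈ 10.4

From dz/dt = 0: 0.0047y* = 0.0381, so y* = 8.11.
From dx/dt = 0: 1.14(1 - x*/380) = 0.0349·8.11, giving x* = 380·(1 - 0.248) = 286.
From dy/dt = 0: 0.00201·286 - 0.288 = 0.0275z*, so z* = 0.286/0.0275 = 10.4.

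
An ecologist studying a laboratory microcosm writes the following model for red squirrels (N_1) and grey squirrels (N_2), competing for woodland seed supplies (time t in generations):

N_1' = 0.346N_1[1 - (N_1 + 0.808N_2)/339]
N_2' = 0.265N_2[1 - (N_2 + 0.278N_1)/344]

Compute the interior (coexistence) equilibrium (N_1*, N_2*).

Setting both brackets to zero gives the nullclines N_1 + 0.808N_2 = 339 and 0.278N_1 + N_2 = 344.
Substituting N_2 = 344 - 0.278N_1 into the first: N_1(1 - 0.808·0.278) = 339 - 0.808·344.
So N_1* = 61/0.775 = 78.7, and then N_2* = 344 - 0.278·78.7 = 322.

N_1* ≈ 78.7, N_2* ≈ 322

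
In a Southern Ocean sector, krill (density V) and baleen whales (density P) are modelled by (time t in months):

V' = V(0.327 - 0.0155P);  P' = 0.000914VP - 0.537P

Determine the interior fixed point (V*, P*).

Set dP/dt = 0 with P > 0: 0.000914V - 0.537 = 0, so V* = 0.537/0.000914 = 588.
Set dV/dt = 0 with V > 0: 0.327 - 0.0155P = 0, so P* = 0.327/0.0155 = 21.1.

V* ≈ 588, P* ≈ 21.1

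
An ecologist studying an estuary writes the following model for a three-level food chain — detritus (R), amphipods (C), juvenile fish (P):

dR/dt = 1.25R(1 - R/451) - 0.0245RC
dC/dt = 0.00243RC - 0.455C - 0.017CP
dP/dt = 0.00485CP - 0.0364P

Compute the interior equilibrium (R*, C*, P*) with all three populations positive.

R* ≈ 385, C* ≈ 7.51, P* ≈ 28.2

From dP/dt = 0: 0.00485C* = 0.0364, so C* = 7.51.
From dR/dt = 0: 1.25(1 - R*/451) = 0.0245·7.51, giving R* = 451·(1 - 0.147) = 385.
From dC/dt = 0: 0.00243·385 - 0.455 = 0.017P*, so P* = 0.48/0.017 = 28.2.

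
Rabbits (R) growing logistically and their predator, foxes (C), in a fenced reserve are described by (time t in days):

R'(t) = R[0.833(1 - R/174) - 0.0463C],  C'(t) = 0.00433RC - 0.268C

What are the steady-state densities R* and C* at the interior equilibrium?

From dC/dt = 0 with C > 0: 0.00433R* = 0.268, so R* = 61.9.
Substitute into dR/dt = 0: 0.833(1 - 61.9/174) = 0.0463C*.
The bracket is 0.644, giving C* = 0.537/0.0463 = 11.6.

R* ≈ 61.9, C* ≈ 11.6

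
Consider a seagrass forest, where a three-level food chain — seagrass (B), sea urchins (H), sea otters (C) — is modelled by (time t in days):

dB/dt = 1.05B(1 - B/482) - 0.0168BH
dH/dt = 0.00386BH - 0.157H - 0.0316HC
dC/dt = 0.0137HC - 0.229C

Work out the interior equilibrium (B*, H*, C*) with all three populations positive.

B* ≈ 353, H* ≈ 16.7, C* ≈ 38.2

From dC/dt = 0: 0.0137H* = 0.229, so H* = 16.7.
From dB/dt = 0: 1.05(1 - B*/482) = 0.0168·16.7, giving B* = 482·(1 - 0.267) = 353.
From dH/dt = 0: 0.00386·353 - 0.157 = 0.0316C*, so C* = 1.21/0.0316 = 38.2.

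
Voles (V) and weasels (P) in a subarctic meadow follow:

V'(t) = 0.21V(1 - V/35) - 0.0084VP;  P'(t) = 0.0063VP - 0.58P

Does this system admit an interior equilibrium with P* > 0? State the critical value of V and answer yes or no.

The predator equation gives dP/dt > 0 only when V > 0.58/0.0063 = 92.1.
Without the predator, V → K = 35. Since 35 < 92.1, the predator cannot invade.

Threshold V = 92.1; K < 92.1, so no, the predator goes extinct.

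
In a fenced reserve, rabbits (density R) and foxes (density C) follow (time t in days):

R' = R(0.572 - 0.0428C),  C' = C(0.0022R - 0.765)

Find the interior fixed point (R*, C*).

Set dC/dt = 0 with C > 0: 0.0022R - 0.765 = 0, so R* = 0.765/0.0022 = 348.
Set dR/dt = 0 with R > 0: 0.572 - 0.0428C = 0, so C* = 0.572/0.0428 = 13.4.

R* ≈ 348, C* ≈ 13.4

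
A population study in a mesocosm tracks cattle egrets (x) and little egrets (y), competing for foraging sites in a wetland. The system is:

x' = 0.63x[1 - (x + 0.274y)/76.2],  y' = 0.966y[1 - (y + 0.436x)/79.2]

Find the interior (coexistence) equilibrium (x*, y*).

x* ≈ 61.9, y* ≈ 52.2

Setting both brackets to zero gives the nullclines x + 0.274y = 76.2 and 0.436x + y = 79.2.
Substituting y = 79.2 - 0.436x into the first: x(1 - 0.274·0.436) = 76.2 - 0.274·79.2.
So x* = 54.5/0.881 = 61.9, and then y* = 79.2 - 0.436·61.9 = 52.2.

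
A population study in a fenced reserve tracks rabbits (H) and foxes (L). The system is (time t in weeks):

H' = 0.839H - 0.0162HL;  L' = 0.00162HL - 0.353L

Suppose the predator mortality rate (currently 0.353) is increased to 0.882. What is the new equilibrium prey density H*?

H* ≈ 544

At the interior fixed point, setting dL/dt = 0 with L > 0 fixes H* = (predator death rate)/(HL coefficient) — independent of the other coefficients.
With the change, H* = 0.882/0.00162 = 544; it rises from 218.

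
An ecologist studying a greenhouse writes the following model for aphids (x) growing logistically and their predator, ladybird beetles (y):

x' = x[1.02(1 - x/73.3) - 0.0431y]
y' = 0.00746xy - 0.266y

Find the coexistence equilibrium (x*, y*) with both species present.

x* ≈ 35.7, y* ≈ 12.2

From dy/dt = 0 with y > 0: 0.00746x* = 0.266, so x* = 35.7.
Substitute into dx/dt = 0: 1.02(1 - 35.7/73.3) = 0.0431y*.
The bracket is 0.514, giving y* = 0.524/0.0431 = 12.2.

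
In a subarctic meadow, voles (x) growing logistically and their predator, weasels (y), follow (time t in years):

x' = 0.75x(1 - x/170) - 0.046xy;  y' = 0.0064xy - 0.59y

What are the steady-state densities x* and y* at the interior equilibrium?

x* ≈ 92.2, y* ≈ 7.46

From dy/dt = 0 with y > 0: 0.0064x* = 0.59, so x* = 92.2.
Substitute into dx/dt = 0: 0.75(1 - 92.2/170) = 0.046y*.
The bracket is 0.458, giving y* = 0.343/0.046 = 7.46.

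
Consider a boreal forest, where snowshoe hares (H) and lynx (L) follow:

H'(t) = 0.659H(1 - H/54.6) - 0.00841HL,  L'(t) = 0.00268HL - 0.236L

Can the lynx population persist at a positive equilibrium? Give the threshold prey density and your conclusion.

The predator equation gives dL/dt > 0 only when H > 0.236/0.00268 = 88.1.
Without the predator, H → K = 54.6. Since 54.6 < 88.1, the predator cannot invade.

Threshold H = 88.1; K < 88.1, so no, the predator goes extinct.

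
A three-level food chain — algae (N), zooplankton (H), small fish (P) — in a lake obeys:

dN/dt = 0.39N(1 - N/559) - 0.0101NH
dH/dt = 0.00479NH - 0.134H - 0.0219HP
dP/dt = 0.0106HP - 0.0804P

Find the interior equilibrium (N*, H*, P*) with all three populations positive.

N* ≈ 449, H* ≈ 7.58, P* ≈ 92.1

From dP/dt = 0: 0.0106H* = 0.0804, so H* = 7.58.
From dN/dt = 0: 0.39(1 - N*/559) = 0.0101·7.58, giving N* = 559·(1 - 0.196) = 449.
From dH/dt = 0: 0.00479·449 - 0.134 = 0.0219P*, so P* = 2.02/0.0219 = 92.1.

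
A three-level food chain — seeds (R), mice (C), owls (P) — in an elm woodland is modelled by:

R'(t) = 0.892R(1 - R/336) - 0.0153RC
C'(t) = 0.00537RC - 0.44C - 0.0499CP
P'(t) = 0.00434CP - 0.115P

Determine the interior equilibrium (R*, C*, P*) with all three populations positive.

From dP/dt = 0: 0.00434C* = 0.115, so C* = 26.5.
From dR/dt = 0: 0.892(1 - R*/336) = 0.0153·26.5, giving R* = 336·(1 - 0.455) = 183.
From dC/dt = 0: 0.00537·183 - 0.44 = 0.0499P*, so P* = 0.544/0.0499 = 10.9.

R* ≈ 183, C* ≈ 26.5, P* ≈ 10.9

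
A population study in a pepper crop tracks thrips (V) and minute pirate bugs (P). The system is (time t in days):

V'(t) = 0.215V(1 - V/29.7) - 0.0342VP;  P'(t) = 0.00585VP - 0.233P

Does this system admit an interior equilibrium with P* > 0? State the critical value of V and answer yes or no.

The predator equation gives dP/dt > 0 only when V > 0.233/0.00585 = 39.8.
Without the predator, V → K = 29.7. Since 29.7 < 39.8, the predator cannot invade.

Threshold V = 39.8; K < 39.8, so no, the predator goes extinct.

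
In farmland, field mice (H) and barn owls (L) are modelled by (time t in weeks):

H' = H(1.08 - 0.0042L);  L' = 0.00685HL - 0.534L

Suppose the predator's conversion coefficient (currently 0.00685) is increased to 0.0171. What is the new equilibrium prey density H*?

At the interior fixed point, setting dL/dt = 0 with L > 0 fixes H* = (predator death rate)/(HL coefficient) — independent of the other coefficients.
With the change, H* = 0.534/0.0171 = 31.2; it falls from 78.

H* ≈ 31.2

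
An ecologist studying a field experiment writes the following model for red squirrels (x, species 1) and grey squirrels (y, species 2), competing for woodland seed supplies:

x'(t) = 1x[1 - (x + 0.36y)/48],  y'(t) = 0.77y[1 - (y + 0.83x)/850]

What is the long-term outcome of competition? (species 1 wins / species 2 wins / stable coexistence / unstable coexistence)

Compare the nullcline intercepts: K1/α12 = 48/0.36 = 133 < K2 = 850; K2/α21 = 850/0.83 = 1020 > K1 = 48.
Since the inequalities point opposite ways, species 2 can invade but species 1 cannot.

species 2 excludes species 1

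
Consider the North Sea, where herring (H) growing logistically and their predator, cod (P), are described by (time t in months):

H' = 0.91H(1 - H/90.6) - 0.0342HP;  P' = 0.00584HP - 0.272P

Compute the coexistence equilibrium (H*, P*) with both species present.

From dP/dt = 0 with P > 0: 0.00584H* = 0.272, so H* = 46.6.
Substitute into dH/dt = 0: 0.91(1 - 46.6/90.6) = 0.0342P*.
The bracket is 0.486, giving P* = 0.442/0.0342 = 12.9.

H* ≈ 46.6, P* ≈ 12.9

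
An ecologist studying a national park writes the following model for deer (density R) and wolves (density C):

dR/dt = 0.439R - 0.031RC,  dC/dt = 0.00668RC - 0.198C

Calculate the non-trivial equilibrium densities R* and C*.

Set dC/dt = 0 with C > 0: 0.00668R - 0.198 = 0, so R* = 0.198/0.00668 = 29.6.
Set dR/dt = 0 with R > 0: 0.439 - 0.031C = 0, so C* = 0.439/0.031 = 14.2.

R* ≈ 29.6, C* ≈ 14.2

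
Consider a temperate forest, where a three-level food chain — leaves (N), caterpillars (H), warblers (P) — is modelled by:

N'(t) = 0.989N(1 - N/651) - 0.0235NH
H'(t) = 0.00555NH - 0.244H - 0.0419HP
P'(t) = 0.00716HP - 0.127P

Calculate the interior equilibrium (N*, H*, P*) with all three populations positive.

N* ≈ 377, H* ≈ 17.7, P* ≈ 44.1

From dP/dt = 0: 0.00716H* = 0.127, so H* = 17.7.
From dN/dt = 0: 0.989(1 - N*/651) = 0.0235·17.7, giving N* = 651·(1 - 0.421) = 377.
From dH/dt = 0: 0.00555·377 - 0.244 = 0.0419P*, so P* = 1.85/0.0419 = 44.1.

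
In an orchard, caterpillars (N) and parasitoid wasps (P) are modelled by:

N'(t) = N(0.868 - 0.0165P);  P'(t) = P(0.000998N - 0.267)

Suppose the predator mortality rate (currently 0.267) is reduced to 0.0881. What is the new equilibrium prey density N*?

N* ≈ 88.3

At the interior fixed point, setting dP/dt = 0 with P > 0 fixes N* = (predator death rate)/(NP coefficient) — independent of the other coefficients.
With the change, N* = 0.0881/0.000998 = 88.3; it falls from 268.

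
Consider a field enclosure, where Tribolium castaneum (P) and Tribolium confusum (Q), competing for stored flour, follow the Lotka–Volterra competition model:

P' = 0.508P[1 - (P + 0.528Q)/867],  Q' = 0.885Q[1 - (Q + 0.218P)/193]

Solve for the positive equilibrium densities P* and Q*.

P* ≈ 865, Q* ≈ 4.51

Setting both brackets to zero gives the nullclines P + 0.528Q = 867 and 0.218P + Q = 193.
Substituting Q = 193 - 0.218P into the first: P(1 - 0.528·0.218) = 867 - 0.528·193.
So P* = 765/0.885 = 865, and then Q* = 193 - 0.218·865 = 4.51.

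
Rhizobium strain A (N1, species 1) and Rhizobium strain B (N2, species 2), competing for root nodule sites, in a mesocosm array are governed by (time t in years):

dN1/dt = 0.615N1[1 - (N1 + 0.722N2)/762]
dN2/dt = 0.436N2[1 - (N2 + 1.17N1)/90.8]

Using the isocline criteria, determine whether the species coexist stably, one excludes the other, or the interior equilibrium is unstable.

species 1 excludes species 2

Compare the nullcline intercepts: K1/α12 = 762/0.722 = 1060 > K2 = 90.8; K2/α21 = 90.8/1.17 = 77.6 < K1 = 762.
Since the inequalities point opposite ways, species 1 can invade but species 2 cannot.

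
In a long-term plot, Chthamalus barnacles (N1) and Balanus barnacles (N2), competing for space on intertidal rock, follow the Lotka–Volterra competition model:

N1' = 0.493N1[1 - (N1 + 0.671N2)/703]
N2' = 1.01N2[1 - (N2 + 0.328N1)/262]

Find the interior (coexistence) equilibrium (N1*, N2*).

Setting both brackets to zero gives the nullclines N1 + 0.671N2 = 703 and 0.328N1 + N2 = 262.
Substituting N2 = 262 - 0.328N1 into the first: N1(1 - 0.671·0.328) = 703 - 0.671·262.
So N1* = 527/0.78 = 676, and then N2* = 262 - 0.328·676 = 40.3.

N1* ≈ 676, N2* ≈ 40.3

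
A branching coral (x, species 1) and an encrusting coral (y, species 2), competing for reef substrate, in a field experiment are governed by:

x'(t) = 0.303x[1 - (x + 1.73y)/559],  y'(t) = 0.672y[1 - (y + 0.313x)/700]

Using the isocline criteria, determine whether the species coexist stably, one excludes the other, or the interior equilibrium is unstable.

species 2 excludes species 1

Compare the nullcline intercepts: K1/α12 = 559/1.73 = 323 < K2 = 700; K2/α21 = 700/0.313 = 2240 > K1 = 559.
Since the inequalities point opposite ways, species 2 can invade but species 1 cannot.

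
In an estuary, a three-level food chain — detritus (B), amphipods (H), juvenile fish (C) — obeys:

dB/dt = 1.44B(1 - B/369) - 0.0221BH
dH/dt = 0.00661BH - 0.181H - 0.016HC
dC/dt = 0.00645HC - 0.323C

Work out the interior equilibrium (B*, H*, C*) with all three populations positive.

B* ≈ 85.4, H* ≈ 50.1, C* ≈ 24

From dC/dt = 0: 0.00645H* = 0.323, so H* = 50.1.
From dB/dt = 0: 1.44(1 - B*/369) = 0.0221·50.1, giving B* = 369·(1 - 0.769) = 85.4.
From dH/dt = 0: 0.00661·85.4 - 0.181 = 0.016C*, so C* = 0.384/0.016 = 24.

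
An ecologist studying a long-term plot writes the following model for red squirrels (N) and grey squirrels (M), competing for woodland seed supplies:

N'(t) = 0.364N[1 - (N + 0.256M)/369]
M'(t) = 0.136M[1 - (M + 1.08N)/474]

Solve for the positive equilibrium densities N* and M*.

Setting both brackets to zero gives the nullclines N + 0.256M = 369 and 1.08N + M = 474.
Substituting M = 474 - 1.08N into the first: N(1 - 0.256·1.08) = 369 - 0.256·474.
So N* = 248/0.724 = 342, and then M* = 474 - 1.08·342 = 104.

N* ≈ 342, M* ≈ 104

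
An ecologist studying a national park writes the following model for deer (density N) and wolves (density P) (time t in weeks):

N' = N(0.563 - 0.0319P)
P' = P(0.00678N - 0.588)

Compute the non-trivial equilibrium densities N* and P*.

N* ≈ 86.7, P* ≈ 17.6

Set dP/dt = 0 with P > 0: 0.00678N - 0.588 = 0, so N* = 0.588/0.00678 = 86.7.
Set dN/dt = 0 with N > 0: 0.563 - 0.0319P = 0, so P* = 0.563/0.0319 = 17.6.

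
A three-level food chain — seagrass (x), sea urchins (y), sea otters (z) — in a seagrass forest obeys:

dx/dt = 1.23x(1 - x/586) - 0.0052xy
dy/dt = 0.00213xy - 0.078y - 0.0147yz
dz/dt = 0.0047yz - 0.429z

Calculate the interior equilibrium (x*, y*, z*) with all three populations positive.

From dz/dt = 0: 0.0047y* = 0.429, so y* = 91.3.
From dx/dt = 0: 1.23(1 - x*/586) = 0.0052·91.3, giving x* = 586·(1 - 0.386) = 360.
From dy/dt = 0: 0.00213·360 - 0.078 = 0.0147z*, so z* = 0.689/0.0147 = 46.8.

x* ≈ 360, y* ≈ 91.3, z* ≈ 46.8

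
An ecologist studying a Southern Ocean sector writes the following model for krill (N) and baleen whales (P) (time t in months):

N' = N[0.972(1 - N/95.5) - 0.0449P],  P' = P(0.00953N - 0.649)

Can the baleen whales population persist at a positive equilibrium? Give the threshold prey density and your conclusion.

The predator equation gives dP/dt > 0 only when N > 0.649/0.00953 = 68.1.
Without the predator, N → K = 95.5. Since 95.5 > 68.1, the predator can invade and persist.

Threshold N = 68.1; K > 68.1, so yes, the predator persists.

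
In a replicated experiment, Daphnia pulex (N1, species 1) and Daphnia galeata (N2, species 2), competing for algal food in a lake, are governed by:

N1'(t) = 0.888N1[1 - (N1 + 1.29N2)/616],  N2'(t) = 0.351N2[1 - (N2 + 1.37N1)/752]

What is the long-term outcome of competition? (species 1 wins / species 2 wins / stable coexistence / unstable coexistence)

Compare the nullcline intercepts: K1/α12 = 616/1.29 = 478 < K2 = 752; K2/α21 = 752/1.37 = 549 < K1 = 616.
Since both are reversed, neither can invade when rare; the interior point is a saddle.

unstable coexistence (outcome depends on initial conditions)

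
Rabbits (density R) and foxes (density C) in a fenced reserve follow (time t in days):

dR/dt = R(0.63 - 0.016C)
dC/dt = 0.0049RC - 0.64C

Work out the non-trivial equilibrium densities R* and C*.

R* ≈ 131, C* ≈ 39.4

Set dC/dt = 0 with C > 0: 0.0049R - 0.64 = 0, so R* = 0.64/0.0049 = 131.
Set dR/dt = 0 with R > 0: 0.63 - 0.016C = 0, so C* = 0.63/0.016 = 39.4.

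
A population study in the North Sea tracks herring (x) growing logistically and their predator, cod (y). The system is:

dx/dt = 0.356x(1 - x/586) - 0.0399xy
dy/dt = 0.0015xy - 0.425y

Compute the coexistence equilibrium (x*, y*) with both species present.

x* ≈ 283, y* ≈ 4.61

From dy/dt = 0 with y > 0: 0.0015x* = 0.425, so x* = 283.
Substitute into dx/dt = 0: 0.356(1 - 283/586) = 0.0399y*.
The bracket is 0.516, giving y* = 0.184/0.0399 = 4.61.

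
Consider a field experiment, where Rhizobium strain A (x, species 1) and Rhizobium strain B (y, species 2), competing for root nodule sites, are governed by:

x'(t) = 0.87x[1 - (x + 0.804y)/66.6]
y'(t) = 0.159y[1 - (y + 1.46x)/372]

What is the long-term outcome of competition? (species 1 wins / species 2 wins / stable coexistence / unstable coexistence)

Compare the nullcline intercepts: K1/α12 = 66.6/0.804 = 82.8 < K2 = 372; K2/α21 = 372/1.46 = 255 > K1 = 66.6.
Since the inequalities point opposite ways, species 2 can invade but species 1 cannot.

species 2 excludes species 1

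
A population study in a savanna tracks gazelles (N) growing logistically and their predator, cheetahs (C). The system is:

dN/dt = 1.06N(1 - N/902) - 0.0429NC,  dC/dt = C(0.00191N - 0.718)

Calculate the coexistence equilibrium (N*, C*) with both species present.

N* ≈ 376, C* ≈ 14.4

From dC/dt = 0 with C > 0: 0.00191N* = 0.718, so N* = 376.
Substitute into dN/dt = 0: 1.06(1 - 376/902) = 0.0429C*.
The bracket is 0.583, giving C* = 0.618/0.0429 = 14.4.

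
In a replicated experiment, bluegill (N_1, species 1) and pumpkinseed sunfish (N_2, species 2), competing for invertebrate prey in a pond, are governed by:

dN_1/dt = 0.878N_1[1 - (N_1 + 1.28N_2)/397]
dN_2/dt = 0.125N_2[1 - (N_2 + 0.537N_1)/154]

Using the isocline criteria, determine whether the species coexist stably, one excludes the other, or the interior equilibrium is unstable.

species 1 excludes species 2

Compare the nullcline intercepts: K1/α12 = 397/1.28 = 310 > K2 = 154; K2/α21 = 154/0.537 = 287 < K1 = 397.
Since the inequalities point opposite ways, species 1 can invade but species 2 cannot.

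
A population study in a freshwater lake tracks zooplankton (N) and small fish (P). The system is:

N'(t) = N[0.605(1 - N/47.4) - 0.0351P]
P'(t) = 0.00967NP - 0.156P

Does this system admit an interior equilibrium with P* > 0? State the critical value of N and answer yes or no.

Threshold N = 16.1; K > 16.1, so yes, the predator persists.

The predator equation gives dP/dt > 0 only when N > 0.156/0.00967 = 16.1.
Without the predator, N → K = 47.4. Since 47.4 > 16.1, the predator can invade and persist.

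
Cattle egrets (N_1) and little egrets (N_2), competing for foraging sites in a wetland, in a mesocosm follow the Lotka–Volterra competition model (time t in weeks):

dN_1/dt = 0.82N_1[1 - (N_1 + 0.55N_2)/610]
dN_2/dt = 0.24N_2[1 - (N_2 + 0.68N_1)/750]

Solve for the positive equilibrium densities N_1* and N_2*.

N_1* ≈ 315, N_2* ≈ 535

Setting both brackets to zero gives the nullclines N_1 + 0.55N_2 = 610 and 0.68N_1 + N_2 = 750.
Substituting N_2 = 750 - 0.68N_1 into the first: N_1(1 - 0.55·0.68) = 610 - 0.55·750.
So N_1* = 197/0.626 = 315, and then N_2* = 750 - 0.68·315 = 535.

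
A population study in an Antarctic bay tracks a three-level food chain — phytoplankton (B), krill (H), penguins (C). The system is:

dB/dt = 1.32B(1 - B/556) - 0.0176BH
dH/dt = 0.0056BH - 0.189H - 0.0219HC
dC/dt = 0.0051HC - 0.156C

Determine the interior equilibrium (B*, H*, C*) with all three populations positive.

B* ≈ 329, H* ≈ 30.6, C* ≈ 75.6

From dC/dt = 0: 0.0051H* = 0.156, so H* = 30.6.
From dB/dt = 0: 1.32(1 - B*/556) = 0.0176·30.6, giving B* = 556·(1 - 0.408) = 329.
From dH/dt = 0: 0.0056·329 - 0.189 = 0.0219C*, so C* = 1.65/0.0219 = 75.6.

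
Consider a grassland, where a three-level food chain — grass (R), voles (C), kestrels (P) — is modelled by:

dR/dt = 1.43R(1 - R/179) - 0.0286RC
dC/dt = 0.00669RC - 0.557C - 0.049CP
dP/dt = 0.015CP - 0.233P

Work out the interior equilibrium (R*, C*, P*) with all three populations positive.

R* ≈ 123, C* ≈ 15.5, P* ≈ 5.48

From dP/dt = 0: 0.015C* = 0.233, so C* = 15.5.
From dR/dt = 0: 1.43(1 - R*/179) = 0.0286·15.5, giving R* = 179·(1 - 0.311) = 123.
From dC/dt = 0: 0.00669·123 - 0.557 = 0.049P*, so P* = 0.268/0.049 = 5.48.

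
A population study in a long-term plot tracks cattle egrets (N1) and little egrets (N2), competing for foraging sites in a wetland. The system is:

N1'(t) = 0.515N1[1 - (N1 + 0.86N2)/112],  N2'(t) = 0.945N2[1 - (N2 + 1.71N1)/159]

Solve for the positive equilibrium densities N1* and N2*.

Setting both brackets to zero gives the nullclines N1 + 0.86N2 = 112 and 1.71N1 + N2 = 159.
Substituting N2 = 159 - 1.71N1 into the first: N1(1 - 0.86·1.71) = 112 - 0.86·159.
So N1* = -24.7/-0.471 = 52.6, and then N2* = 159 - 1.71·52.6 = 69.1.

N1* ≈ 52.6, N2* ≈ 69.1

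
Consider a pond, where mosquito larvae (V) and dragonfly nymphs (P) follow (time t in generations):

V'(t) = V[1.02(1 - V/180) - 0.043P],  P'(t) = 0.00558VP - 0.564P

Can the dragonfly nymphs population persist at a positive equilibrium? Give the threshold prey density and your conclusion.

The predator equation gives dP/dt > 0 only when V > 0.564/0.00558 = 101.
Without the predator, V → K = 180. Since 180 > 101, the predator can invade and persist.

Threshold V = 101; K > 101, so yes, the predator persists.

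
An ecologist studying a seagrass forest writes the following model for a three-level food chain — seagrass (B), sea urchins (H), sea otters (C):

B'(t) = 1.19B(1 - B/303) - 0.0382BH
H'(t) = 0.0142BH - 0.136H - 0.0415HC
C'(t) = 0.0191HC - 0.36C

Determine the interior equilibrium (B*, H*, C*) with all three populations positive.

From dC/dt = 0: 0.0191H* = 0.36, so H* = 18.8.
From dB/dt = 0: 1.19(1 - B*/303) = 0.0382·18.8, giving B* = 303·(1 - 0.605) = 120.
From dH/dt = 0: 0.0142·120 - 0.136 = 0.0415C*, so C* = 1.56/0.0415 = 37.7.

B* ≈ 120, H* ≈ 18.8, C* ≈ 37.7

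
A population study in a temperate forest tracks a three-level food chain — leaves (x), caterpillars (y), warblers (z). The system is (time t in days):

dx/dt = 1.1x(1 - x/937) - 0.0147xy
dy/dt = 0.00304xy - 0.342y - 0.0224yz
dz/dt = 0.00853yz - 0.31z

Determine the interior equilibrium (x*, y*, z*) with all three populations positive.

x* ≈ 482, y* ≈ 36.3, z* ≈ 50.1

From dz/dt = 0: 0.00853y* = 0.31, so y* = 36.3.
From dx/dt = 0: 1.1(1 - x*/937) = 0.0147·36.3, giving x* = 937·(1 - 0.486) = 482.
From dy/dt = 0: 0.00304·482 - 0.342 = 0.0224z*, so z* = 1.12/0.0224 = 50.1.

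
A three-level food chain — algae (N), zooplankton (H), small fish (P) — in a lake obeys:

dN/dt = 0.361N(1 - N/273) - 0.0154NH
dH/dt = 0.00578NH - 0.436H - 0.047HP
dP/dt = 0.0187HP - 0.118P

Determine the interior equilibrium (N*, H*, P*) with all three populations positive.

From dP/dt = 0: 0.0187H* = 0.118, so H* = 6.31.
From dN/dt = 0: 0.361(1 - N*/273) = 0.0154·6.31, giving N* = 273·(1 - 0.269) = 200.
From dH/dt = 0: 0.00578·200 - 0.436 = 0.047P*, so P* = 0.717/0.047 = 15.3.

N* ≈ 200, H* ≈ 6.31, P* ≈ 15.3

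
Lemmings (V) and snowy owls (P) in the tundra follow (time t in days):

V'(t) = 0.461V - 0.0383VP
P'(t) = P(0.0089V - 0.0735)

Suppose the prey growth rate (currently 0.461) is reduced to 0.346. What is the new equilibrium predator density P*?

At the interior fixed point, setting dV/dt = 0 with V > 0 fixes P* = (prey growth rate)/(VP coefficient) — independent of the other coefficients.
With the change, P* = 0.346/0.0383 = 9.03; it falls from 12.

P* ≈ 9.03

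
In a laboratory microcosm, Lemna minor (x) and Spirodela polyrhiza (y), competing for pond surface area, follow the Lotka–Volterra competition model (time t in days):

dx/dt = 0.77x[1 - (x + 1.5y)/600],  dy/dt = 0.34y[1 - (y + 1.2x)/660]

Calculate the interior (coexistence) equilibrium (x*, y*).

x* ≈ 488, y* ≈ 75

Setting both brackets to zero gives the nullclines x + 1.5y = 600 and 1.2x + y = 660.
Substituting y = 660 - 1.2x into the first: x(1 - 1.5·1.2) = 600 - 1.5·660.
So x* = -390/-0.8 = 488, and then y* = 660 - 1.2·488 = 75.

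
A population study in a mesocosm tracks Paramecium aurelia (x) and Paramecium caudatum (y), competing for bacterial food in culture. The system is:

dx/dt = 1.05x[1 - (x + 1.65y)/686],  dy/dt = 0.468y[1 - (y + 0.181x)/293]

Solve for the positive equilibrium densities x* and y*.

Setting both brackets to zero gives the nullclines x + 1.65y = 686 and 0.181x + y = 293.
Substituting y = 293 - 0.181x into the first: x(1 - 1.65·0.181) = 686 - 1.65·293.
So x* = 203/0.701 = 289, and then y* = 293 - 0.181·289 = 241.

x* ≈ 289, y* ≈ 241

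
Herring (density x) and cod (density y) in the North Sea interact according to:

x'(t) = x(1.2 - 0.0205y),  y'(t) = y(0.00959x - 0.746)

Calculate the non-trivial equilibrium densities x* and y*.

Set dy/dt = 0 with y > 0: 0.00959x - 0.746 = 0, so x* = 0.746/0.00959 = 77.8.
Set dx/dt = 0 with x > 0: 1.2 - 0.0205y = 0, so y* = 1.2/0.0205 = 58.5.

x* ≈ 77.8, y* ≈ 58.5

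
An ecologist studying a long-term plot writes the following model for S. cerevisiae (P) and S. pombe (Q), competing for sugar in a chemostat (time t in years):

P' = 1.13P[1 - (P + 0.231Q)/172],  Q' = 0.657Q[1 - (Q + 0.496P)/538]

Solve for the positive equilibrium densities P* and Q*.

Setting both brackets to zero gives the nullclines P + 0.231Q = 172 and 0.496P + Q = 538.
Substituting Q = 538 - 0.496P into the first: P(1 - 0.231·0.496) = 172 - 0.231·538.
So P* = 47.7/0.885 = 53.9, and then Q* = 538 - 0.496·53.9 = 511.

P* ≈ 53.9, Q* ≈ 511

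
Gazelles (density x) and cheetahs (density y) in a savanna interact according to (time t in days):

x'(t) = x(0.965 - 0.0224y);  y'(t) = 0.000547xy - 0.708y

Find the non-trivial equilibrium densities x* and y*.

Set dy/dt = 0 with y > 0: 0.000547x - 0.708 = 0, so x* = 0.708/0.000547 = 1290.
Set dx/dt = 0 with x > 0: 0.965 - 0.0224y = 0, so y* = 0.965/0.0224 = 43.1.

x* ≈ 1290, y* ≈ 43.1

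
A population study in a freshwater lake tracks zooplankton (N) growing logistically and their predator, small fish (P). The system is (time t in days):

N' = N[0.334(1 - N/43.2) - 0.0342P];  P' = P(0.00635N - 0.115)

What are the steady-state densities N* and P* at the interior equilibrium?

From dP/dt = 0 with P > 0: 0.00635N* = 0.115, so N* = 18.1.
Substitute into dN/dt = 0: 0.334(1 - 18.1/43.2) = 0.0342P*.
The bracket is 0.581, giving P* = 0.194/0.0342 = 5.67.

N* ≈ 18.1, P* ≈ 5.67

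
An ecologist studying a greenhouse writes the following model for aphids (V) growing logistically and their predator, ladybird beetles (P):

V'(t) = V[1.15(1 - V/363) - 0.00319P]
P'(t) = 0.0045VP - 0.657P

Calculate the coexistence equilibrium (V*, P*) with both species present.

V* ≈ 146, P* ≈ 216

From dP/dt = 0 with P > 0: 0.0045V* = 0.657, so V* = 146.
Substitute into dV/dt = 0: 1.15(1 - 146/363) = 0.00319P*.
The bracket is 0.598, giving P* = 0.687/0.00319 = 216.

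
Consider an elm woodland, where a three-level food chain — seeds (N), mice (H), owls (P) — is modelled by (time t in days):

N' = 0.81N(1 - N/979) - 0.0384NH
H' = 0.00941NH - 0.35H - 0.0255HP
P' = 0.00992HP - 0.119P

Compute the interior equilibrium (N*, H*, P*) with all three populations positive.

N* ≈ 422, H* ≈ 12, P* ≈ 142

From dP/dt = 0: 0.00992H* = 0.119, so H* = 12.
From dN/dt = 0: 0.81(1 - N*/979) = 0.0384·12, giving N* = 979·(1 - 0.569) = 422.
From dH/dt = 0: 0.00941·422 - 0.35 = 0.0255P*, so P* = 3.62/0.0255 = 142.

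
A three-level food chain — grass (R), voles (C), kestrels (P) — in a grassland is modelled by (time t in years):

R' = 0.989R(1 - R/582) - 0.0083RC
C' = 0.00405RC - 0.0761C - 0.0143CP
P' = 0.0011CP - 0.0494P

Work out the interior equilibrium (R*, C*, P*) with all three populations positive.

R* ≈ 363, C* ≈ 44.9, P* ≈ 97.4

From dP/dt = 0: 0.0011C* = 0.0494, so C* = 44.9.
From dR/dt = 0: 0.989(1 - R*/582) = 0.0083·44.9, giving R* = 582·(1 - 0.377) = 363.
From dC/dt = 0: 0.00405·363 - 0.0761 = 0.0143P*, so P* = 1.39/0.0143 = 97.4.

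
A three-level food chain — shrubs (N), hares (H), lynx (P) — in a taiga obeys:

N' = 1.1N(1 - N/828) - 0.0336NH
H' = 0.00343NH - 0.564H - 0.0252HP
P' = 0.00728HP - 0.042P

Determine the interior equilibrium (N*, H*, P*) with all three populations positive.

From dP/dt = 0: 0.00728H* = 0.042, so H* = 5.77.
From dN/dt = 0: 1.1(1 - N*/828) = 0.0336·5.77, giving N* = 828·(1 - 0.176) = 682.
From dH/dt = 0: 0.00343·682 - 0.564 = 0.0252P*, so P* = 1.78/0.0252 = 70.5.

N* ≈ 682, H* ≈ 5.77, P* ≈ 70.5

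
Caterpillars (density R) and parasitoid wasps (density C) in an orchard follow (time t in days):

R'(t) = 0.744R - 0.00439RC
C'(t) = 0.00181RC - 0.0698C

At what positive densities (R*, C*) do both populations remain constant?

R* ≈ 38.6, C* ≈ 169

Set dC/dt = 0 with C > 0: 0.00181R - 0.0698 = 0, so R* = 0.0698/0.00181 = 38.6.
Set dR/dt = 0 with R > 0: 0.744 - 0.00439C = 0, so C* = 0.744/0.00439 = 169.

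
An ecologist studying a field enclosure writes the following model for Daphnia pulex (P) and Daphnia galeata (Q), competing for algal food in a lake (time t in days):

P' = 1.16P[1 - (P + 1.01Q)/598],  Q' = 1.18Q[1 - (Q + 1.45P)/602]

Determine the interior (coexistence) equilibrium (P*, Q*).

P* ≈ 21.6, Q* ≈ 571

Setting both brackets to zero gives the nullclines P + 1.01Q = 598 and 1.45P + Q = 602.
Substituting Q = 602 - 1.45P into the first: P(1 - 1.01·1.45) = 598 - 1.01·602.
So P* = -10/-0.464 = 21.6, and then Q* = 602 - 1.45·21.6 = 571.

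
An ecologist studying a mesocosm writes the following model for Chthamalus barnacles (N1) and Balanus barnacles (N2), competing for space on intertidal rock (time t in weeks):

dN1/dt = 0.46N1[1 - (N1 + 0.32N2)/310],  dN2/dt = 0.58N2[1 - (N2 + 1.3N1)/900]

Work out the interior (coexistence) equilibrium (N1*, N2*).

Setting both brackets to zero gives the nullclines N1 + 0.32N2 = 310 and 1.3N1 + N2 = 900.
Substituting N2 = 900 - 1.3N1 into the first: N1(1 - 0.32·1.3) = 310 - 0.32·900.
So N1* = 22/0.584 = 37.7, and then N2* = 900 - 1.3·37.7 = 851.

N1* ≈ 37.7, N2* ≈ 851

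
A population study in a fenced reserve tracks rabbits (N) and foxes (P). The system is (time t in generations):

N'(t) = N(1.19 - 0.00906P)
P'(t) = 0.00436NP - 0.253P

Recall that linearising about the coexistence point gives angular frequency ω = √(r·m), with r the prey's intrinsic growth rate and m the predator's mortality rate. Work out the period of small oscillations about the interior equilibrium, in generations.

Here r = 1.19 and m = 0.253, so r·m = 0.301.
ω = √0.301 = 0.549 per generation, hence T = 2π/ω ≈ 11.5 generations.

T ≈ 11.5 generations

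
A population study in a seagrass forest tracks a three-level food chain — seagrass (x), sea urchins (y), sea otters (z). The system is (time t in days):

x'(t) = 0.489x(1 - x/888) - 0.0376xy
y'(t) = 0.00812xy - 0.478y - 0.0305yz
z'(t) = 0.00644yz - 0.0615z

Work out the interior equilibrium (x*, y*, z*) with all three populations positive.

From dz/dt = 0: 0.00644y* = 0.0615, so y* = 9.55.
From dx/dt = 0: 0.489(1 - x*/888) = 0.0376·9.55, giving x* = 888·(1 - 0.734) = 236.
From dy/dt = 0: 0.00812·236 - 0.478 = 0.0305z*, so z* = 1.44/0.0305 = 47.1.

x* ≈ 236, y* ≈ 9.55, z* ≈ 47.1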